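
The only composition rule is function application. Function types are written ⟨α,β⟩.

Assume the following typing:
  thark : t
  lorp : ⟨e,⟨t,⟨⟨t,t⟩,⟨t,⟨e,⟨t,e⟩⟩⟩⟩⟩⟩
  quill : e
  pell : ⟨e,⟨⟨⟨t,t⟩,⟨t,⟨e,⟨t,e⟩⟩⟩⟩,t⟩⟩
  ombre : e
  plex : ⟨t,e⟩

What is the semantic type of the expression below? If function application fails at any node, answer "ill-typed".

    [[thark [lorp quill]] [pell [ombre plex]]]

[lorp quill]: ⟨e,⟨t,⟨⟨t,t⟩,⟨t,⟨e,⟨t,e⟩⟩⟩⟩⟩⟩ applied to e yields ⟨t,⟨⟨t,t⟩,⟨t,⟨e,⟨t,e⟩⟩⟩⟩⟩.
[thark [lorp quill]]: ⟨t,⟨⟨t,t⟩,⟨t,⟨e,⟨t,e⟩⟩⟩⟩⟩ applied to t yields ⟨⟨t,t⟩,⟨t,⟨e,⟨t,e⟩⟩⟩⟩.
At [ombre plex]: neither e nor ⟨t,e⟩ can take the other as argument; the node is ill-typed.

ill-typed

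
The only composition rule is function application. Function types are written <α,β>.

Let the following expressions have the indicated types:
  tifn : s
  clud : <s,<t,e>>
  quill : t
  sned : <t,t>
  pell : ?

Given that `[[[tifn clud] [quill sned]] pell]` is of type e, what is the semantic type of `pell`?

<e,e>

At [[[tifn clud] [quill sned]] pell] (required: e): [[tifn clud] [quill sned]] is e, which is not a function with range e; hence pell is the functor — type <e,e>.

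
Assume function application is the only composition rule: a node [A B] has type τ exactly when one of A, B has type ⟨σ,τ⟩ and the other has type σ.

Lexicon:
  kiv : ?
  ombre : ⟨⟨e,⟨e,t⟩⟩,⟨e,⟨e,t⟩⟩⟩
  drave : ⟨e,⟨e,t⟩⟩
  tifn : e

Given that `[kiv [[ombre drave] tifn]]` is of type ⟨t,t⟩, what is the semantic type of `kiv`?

[kiv [[ombre drave] tifn]] must have type ⟨t,t⟩. The sister [[ombre drave] tifn] has type ⟨e,t⟩; that is not a function onto ⟨t,t⟩, so kiv must be the functor, of type ⟨⟨e,t⟩,⟨t,t⟩⟩.

⟨⟨e,t⟩,⟨t,t⟩⟩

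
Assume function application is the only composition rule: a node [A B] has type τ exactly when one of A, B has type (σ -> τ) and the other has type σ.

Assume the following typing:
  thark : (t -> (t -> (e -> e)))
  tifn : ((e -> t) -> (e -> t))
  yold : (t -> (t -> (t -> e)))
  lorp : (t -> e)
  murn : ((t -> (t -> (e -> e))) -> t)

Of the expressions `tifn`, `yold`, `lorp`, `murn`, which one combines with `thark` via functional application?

tifn : ((e -> t) -> (e -> t)) — neither side's domain matches the other.
yold : (t -> (t -> (t -> e))) — neither side's domain matches the other.
lorp : (t -> e) — neither side's domain matches the other.
murn — combines: murn : ((t -> (t -> (e -> e))) -> t) takes thark : (t -> (t -> (e -> e))) as argument, giving t.

murn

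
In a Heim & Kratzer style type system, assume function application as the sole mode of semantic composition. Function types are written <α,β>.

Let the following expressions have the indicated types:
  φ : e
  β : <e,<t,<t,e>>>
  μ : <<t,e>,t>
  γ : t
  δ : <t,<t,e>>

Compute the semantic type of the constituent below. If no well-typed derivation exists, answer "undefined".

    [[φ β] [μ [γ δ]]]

<t,e>

[φ β]: β is <e,<t,<t,e>>>, φ is e; result <t,<t,e>>.
[γ δ]: δ is <t,<t,e>>, γ is t; result <t,e>.
[μ [γ δ]]: μ is <<t,e>,t>, [γ δ] is <t,e>; result t.
[[φ β] [μ [γ δ]]]: [φ β] is <t,<t,e>>, [μ [γ δ]] is t; result <t,e>.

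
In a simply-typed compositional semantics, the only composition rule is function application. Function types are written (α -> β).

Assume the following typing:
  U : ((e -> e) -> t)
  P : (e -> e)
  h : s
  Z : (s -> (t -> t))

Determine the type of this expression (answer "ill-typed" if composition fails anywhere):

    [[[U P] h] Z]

ill-typed

[U P]: ((e -> e) -> t) applied to (e -> e) yields t.
[[U P] h]: t with s — neither is a function whose domain matches the other; composition fails here.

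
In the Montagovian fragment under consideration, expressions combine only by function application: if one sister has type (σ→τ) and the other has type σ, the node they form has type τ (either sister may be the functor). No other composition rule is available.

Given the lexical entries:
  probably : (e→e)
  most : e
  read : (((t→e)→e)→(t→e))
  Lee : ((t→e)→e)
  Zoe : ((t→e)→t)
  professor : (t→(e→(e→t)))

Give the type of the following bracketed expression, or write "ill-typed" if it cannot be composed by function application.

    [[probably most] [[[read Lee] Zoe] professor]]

(e→t)

[probably most]: functor probably : (e→e), argument most : e; result e.
[read Lee]: functor read : (((t→e)→e)→(t→e)), argument Lee : ((t→e)→e); result (t→e).
[[read Lee] Zoe]: functor Zoe : ((t→e)→t), argument [read Lee] : (t→e); result t.
[[[read Lee] Zoe] professor]: functor professor : (t→(e→(e→t))), argument [[read Lee] Zoe] : t; result (e→(e→t)).
[[probably most] [[[read Lee] Zoe] professor]]: functor [[[read Lee] Zoe] professor] : (e→(e→t)), argument [probably most] : e; result (e→t).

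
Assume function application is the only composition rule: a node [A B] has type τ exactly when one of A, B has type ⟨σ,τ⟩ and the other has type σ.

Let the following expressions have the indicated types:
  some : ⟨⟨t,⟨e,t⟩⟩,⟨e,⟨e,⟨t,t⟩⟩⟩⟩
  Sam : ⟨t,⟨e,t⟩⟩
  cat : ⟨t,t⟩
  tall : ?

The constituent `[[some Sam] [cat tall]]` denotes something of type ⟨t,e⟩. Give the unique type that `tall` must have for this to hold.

For [[some Sam] [cat tall]] to have type ⟨t,e⟩ with [some Sam] of type ⟨e,⟨e,⟨t,t⟩⟩⟩, [cat tall] must be the function: [cat tall] : ⟨⟨e,⟨e,⟨t,t⟩⟩⟩,⟨t,e⟩⟩.
For [cat tall] to have type ⟨⟨e,⟨e,⟨t,t⟩⟩⟩,⟨t,e⟩⟩ with cat of type ⟨t,t⟩, tall must be the function: tall : ⟨⟨t,t⟩,⟨⟨e,⟨e,⟨t,t⟩⟩⟩,⟨t,e⟩⟩⟩.

⟨⟨t,t⟩,⟨⟨e,⟨e,⟨t,t⟩⟩⟩,⟨t,e⟩⟩⟩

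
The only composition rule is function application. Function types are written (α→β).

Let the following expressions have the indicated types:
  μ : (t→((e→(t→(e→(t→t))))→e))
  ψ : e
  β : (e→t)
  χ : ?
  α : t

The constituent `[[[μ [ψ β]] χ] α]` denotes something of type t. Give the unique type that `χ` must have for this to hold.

(((e→(t→(e→(t→t))))→e)→(t→t))

At [[[μ [ψ β]] χ] α] (required: t): α is t, which is not a function with range t; hence [[μ [ψ β]] χ] is the functor — type (t→t).
At [[μ [ψ β]] χ] (required: (t→t)): [μ [ψ β]] is ((e→(t→(e→(t→t))))→e), which is not a function with range (t→t); hence χ is the functor — type (((e→(t→(e→(t→t))))→e)→(t→t)).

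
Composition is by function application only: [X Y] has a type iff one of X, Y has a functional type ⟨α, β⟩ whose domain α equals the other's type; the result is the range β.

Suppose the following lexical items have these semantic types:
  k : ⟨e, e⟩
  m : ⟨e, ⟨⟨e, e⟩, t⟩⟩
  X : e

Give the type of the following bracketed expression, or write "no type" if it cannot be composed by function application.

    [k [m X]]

At [m X], m : ⟨e, ⟨⟨e, e⟩, t⟩⟩ takes X : e, giving ⟨⟨e, e⟩, t⟩.
At [k [m X]], [m X] : ⟨⟨e, e⟩, t⟩ takes k : ⟨e, e⟩, giving t.

t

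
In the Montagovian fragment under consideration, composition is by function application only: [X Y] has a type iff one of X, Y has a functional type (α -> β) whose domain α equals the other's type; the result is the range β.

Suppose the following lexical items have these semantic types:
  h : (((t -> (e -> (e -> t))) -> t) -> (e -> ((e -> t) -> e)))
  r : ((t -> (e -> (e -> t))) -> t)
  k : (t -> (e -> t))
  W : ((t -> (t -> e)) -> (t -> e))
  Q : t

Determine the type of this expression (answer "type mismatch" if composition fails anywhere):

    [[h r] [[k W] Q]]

[h r]: functor h : (((t -> (e -> (e -> t))) -> t) -> (e -> ((e -> t) -> e))), argument r : ((t -> (e -> (e -> t))) -> t); result (e -> ((e -> t) -> e)).
[k W]: (t -> (e -> t)) and ((t -> (t -> e)) -> (t -> e)) cannot combine by function application — type clash.

type mismatch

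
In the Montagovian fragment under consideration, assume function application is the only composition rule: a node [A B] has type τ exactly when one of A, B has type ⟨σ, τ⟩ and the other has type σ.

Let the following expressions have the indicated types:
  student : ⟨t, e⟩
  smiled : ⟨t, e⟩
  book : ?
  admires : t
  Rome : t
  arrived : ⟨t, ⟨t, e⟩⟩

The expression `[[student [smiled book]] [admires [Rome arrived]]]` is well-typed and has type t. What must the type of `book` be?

⟨⟨t, e⟩, ⟨⟨t, e⟩, ⟨e, t⟩⟩⟩

[[student [smiled book]] [admires [Rome arrived]]] is required to be t. [admires [Rome arrived]] : e cannot yield t as functor, so [student [smiled book]] : ⟨e, t⟩.
[student [smiled book]] is required to be ⟨e, t⟩. student : ⟨t, e⟩ cannot yield ⟨e, t⟩ as functor, so [smiled book] : ⟨⟨t, e⟩, ⟨e, t⟩⟩.
[smiled book] is required to be ⟨⟨t, e⟩, ⟨e, t⟩⟩. smiled : ⟨t, e⟩ cannot yield ⟨⟨t, e⟩, ⟨e, t⟩⟩ as functor, so book : ⟨⟨t, e⟩, ⟨⟨t, e⟩, ⟨e, t⟩⟩⟩.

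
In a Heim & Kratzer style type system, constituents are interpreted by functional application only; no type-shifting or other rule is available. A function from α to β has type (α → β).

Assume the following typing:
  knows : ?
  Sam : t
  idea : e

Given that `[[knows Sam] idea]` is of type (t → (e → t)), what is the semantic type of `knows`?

(t → (e → (t → (e → t))))

At [[knows Sam] idea] (required: (t → (e → t))): idea is e, which is not a function with range (t → (e → t)); hence [knows Sam] is the functor — type (e → (t → (e → t))).
At [knows Sam] (required: (e → (t → (e → t)))): Sam is t, which is not a function with range (e → (t → (e → t))); hence knows is the functor — type (t → (e → (t → (e → t)))).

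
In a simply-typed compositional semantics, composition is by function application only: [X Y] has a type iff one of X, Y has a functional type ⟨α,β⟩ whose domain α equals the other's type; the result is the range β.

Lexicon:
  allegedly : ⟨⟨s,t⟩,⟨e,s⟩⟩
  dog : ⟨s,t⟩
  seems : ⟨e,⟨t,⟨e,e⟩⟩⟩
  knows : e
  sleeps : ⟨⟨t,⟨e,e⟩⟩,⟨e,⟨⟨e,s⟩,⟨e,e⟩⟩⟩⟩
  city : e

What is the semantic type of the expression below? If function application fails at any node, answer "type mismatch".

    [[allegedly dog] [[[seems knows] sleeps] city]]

⟨e,e⟩

[allegedly dog]: ⟨⟨s,t⟩,⟨e,s⟩⟩ applied to ⟨s,t⟩ yields ⟨e,s⟩.
[seems knows]: ⟨e,⟨t,⟨e,e⟩⟩⟩ applied to e yields ⟨t,⟨e,e⟩⟩.
[[seems knows] sleeps]: ⟨⟨t,⟨e,e⟩⟩,⟨e,⟨⟨e,s⟩,⟨e,e⟩⟩⟩⟩ applied to ⟨t,⟨e,e⟩⟩ yields ⟨e,⟨⟨e,s⟩,⟨e,e⟩⟩⟩.
[[[seems knows] sleeps] city]: ⟨e,⟨⟨e,s⟩,⟨e,e⟩⟩⟩ applied to e yields ⟨⟨e,s⟩,⟨e,e⟩⟩.
[[allegedly dog] [[[seems knows] sleeps] city]]: ⟨⟨e,s⟩,⟨e,e⟩⟩ applied to ⟨e,s⟩ yields ⟨e,e⟩.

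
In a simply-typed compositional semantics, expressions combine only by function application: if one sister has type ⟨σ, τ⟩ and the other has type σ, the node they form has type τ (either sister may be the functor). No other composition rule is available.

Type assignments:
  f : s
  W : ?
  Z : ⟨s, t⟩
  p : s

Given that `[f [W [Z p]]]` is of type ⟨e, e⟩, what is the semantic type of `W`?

⟨t, ⟨s, ⟨e, e⟩⟩⟩

For [f [W [Z p]]] to have type ⟨e, e⟩ with f of type s, [W [Z p]] must be the function: [W [Z p]] : ⟨s, ⟨e, e⟩⟩.
For [W [Z p]] to have type ⟨s, ⟨e, e⟩⟩ with [Z p] of type t, W must be the function: W : ⟨t, ⟨s, ⟨e, e⟩⟩⟩.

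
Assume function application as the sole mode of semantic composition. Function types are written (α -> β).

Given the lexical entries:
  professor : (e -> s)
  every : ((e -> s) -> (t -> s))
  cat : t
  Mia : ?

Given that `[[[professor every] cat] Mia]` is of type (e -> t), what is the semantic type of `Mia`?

(s -> (e -> t))

For [[[professor every] cat] Mia] to have type (e -> t) with [[professor every] cat] of type s, Mia must be the function: Mia : (s -> (e -> t)).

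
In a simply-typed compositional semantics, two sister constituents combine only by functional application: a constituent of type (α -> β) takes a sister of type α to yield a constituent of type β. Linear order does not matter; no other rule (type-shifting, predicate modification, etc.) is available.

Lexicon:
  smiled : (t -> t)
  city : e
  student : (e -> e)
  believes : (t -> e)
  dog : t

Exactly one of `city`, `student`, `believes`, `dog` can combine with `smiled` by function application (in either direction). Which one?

city : e — neither side's domain matches the other.
student : (e -> e) — neither side's domain matches the other.
believes : (t -> e) — neither side's domain matches the other.
dog — combines: smiled : (t -> t) takes dog : t as argument, giving t.

dog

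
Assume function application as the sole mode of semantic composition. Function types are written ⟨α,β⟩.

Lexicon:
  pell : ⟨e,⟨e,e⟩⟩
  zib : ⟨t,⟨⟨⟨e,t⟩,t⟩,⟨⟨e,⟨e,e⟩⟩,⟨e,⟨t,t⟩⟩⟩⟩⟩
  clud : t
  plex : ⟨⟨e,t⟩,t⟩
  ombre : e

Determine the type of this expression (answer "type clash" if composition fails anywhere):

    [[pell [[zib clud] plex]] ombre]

[zib clud]: zib is ⟨t,⟨⟨⟨e,t⟩,t⟩,⟨⟨e,⟨e,e⟩⟩,⟨e,⟨t,t⟩⟩⟩⟩⟩, clud is t; result ⟨⟨⟨e,t⟩,t⟩,⟨⟨e,⟨e,e⟩⟩,⟨e,⟨t,t⟩⟩⟩⟩.
[[zib clud] plex]: [zib clud] is ⟨⟨⟨e,t⟩,t⟩,⟨⟨e,⟨e,e⟩⟩,⟨e,⟨t,t⟩⟩⟩⟩, plex is ⟨⟨e,t⟩,t⟩; result ⟨⟨e,⟨e,e⟩⟩,⟨e,⟨t,t⟩⟩⟩.
[pell [[zib clud] plex]]: [[zib clud] plex] is ⟨⟨e,⟨e,e⟩⟩,⟨e,⟨t,t⟩⟩⟩, pell is ⟨e,⟨e,e⟩⟩; result ⟨e,⟨t,t⟩⟩.
[[pell [[zib clud] plex]] ombre]: [pell [[zib clud] plex]] is ⟨e,⟨t,t⟩⟩, ombre is e; result ⟨t,t⟩.

⟨t,t⟩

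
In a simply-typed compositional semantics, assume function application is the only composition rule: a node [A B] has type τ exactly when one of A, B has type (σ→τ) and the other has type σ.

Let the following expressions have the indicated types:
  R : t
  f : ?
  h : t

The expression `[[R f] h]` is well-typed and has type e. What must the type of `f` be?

At [[R f] h] (required: e): h is t, which is not a function with range e; hence [R f] is the functor — type (t→e).
At [R f] (required: (t→e)): R is t, which is not a function with range (t→e); hence f is the functor — type (t→(t→e)).

(t→(t→e))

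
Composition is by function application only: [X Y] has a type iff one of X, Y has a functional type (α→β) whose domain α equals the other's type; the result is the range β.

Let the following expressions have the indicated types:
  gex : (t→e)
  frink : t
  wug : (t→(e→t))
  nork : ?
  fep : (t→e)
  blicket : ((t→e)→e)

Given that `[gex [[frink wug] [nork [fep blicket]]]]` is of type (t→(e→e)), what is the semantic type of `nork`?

[gex [[frink wug] [nork [fep blicket]]]] must have type (t→(e→e)). The sister gex has type (t→e); that is not a function onto (t→(e→e)), so [[frink wug] [nork [fep blicket]]] must be the functor, of type ((t→e)→(t→(e→e))).
[[frink wug] [nork [fep blicket]]] must have type ((t→e)→(t→(e→e))). The sister [frink wug] has type (e→t); that is not a function onto ((t→e)→(t→(e→e))), so [nork [fep blicket]] must be the functor, of type ((e→t)→((t→e)→(t→(e→e)))).
[nork [fep blicket]] must have type ((e→t)→((t→e)→(t→(e→e)))). The sister [fep blicket] has type e; that is not a function onto ((e→t)→((t→e)→(t→(e→e)))), so nork must be the functor, of type (e→((e→t)→((t→e)→(t→(e→e))))).

(e→((e→t)→((t→e)→(t→(e→e)))))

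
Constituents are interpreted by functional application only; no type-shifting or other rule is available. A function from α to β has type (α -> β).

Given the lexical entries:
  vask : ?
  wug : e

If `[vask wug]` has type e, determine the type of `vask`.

(e -> e)

[vask wug] is required to be e. wug : e cannot yield e as functor, so vask : (e -> e).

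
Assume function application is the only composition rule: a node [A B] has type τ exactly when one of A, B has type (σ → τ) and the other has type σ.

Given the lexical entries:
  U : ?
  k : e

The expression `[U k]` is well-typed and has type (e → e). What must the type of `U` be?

[U k] is required to be (e → e). k : e cannot yield (e → e) as functor, so U : (e → (e → e)).

(e → (e → e))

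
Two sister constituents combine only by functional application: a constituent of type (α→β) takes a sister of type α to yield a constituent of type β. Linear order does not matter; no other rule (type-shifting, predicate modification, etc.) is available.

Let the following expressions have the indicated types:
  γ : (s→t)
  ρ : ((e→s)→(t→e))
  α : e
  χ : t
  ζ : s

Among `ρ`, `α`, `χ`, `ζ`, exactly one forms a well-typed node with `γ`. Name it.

ζ

ρ : ((e→s)→(t→e)) — no; γ wants s, and ρ wants (e→s).
α : e — no; γ wants s, and α wants nothing (atomic).
χ : t — no; γ wants s, and χ wants nothing (atomic).
ζ — combines: γ : (s→t) takes ζ : s as argument, giving t.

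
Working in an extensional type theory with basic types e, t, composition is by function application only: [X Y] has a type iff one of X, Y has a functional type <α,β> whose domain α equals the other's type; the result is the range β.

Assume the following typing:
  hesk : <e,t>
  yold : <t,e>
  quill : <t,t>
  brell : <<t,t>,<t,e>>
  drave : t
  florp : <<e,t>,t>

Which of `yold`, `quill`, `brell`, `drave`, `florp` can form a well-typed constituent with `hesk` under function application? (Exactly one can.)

florp

yold : <t,e> — hesk needs e; yold needs t; neither fits.
quill : <t,t> — hesk needs e; quill needs t; neither fits.
brell : <<t,t>,<t,e>> — hesk needs e; brell needs <t,t>; neither fits.
drave : t — hesk needs e; drave needs nothing (atomic); neither fits.
florp — combines: florp : <<e,t>,t> takes hesk : <e,t> as argument, giving t.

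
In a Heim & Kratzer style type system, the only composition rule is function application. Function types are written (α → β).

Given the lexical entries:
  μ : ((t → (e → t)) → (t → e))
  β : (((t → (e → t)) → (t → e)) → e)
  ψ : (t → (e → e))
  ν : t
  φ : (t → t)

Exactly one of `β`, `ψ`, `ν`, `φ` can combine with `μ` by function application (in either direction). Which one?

β — combines: β : (((t → (e → t)) → (t → e)) → e) takes μ : ((t → (e → t)) → (t → e)) as argument, giving e.
ψ : (t → (e → e)) — does not combine with μ.
ν : t — does not combine with μ.
φ : (t → t) — does not combine with μ.

β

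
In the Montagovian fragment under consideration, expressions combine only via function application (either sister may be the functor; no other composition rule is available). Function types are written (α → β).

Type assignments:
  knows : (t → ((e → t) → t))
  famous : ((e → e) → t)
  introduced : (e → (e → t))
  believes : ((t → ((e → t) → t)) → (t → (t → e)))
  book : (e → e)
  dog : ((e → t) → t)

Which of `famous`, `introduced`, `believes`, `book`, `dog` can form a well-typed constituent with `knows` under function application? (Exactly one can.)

famous : ((e → e) → t) — knows needs t; famous needs (e → e); neither fits.
introduced : (e → (e → t)) — knows needs t; introduced needs e; neither fits.
believes — combines: believes : ((t → ((e → t) → t)) → (t → (t → e))) takes knows : (t → ((e → t) → t)) as argument, giving (t → (t → e)).
book : (e → e) — knows needs t; book needs e; neither fits.
dog : ((e → t) → t) — knows needs t; dog needs (e → t); neither fits.

believes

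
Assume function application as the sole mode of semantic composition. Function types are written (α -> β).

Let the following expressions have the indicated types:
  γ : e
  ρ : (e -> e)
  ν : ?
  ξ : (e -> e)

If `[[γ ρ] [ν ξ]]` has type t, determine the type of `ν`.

At [[γ ρ] [ν ξ]] (required: t): [γ ρ] is e, which is not a function with range t; hence [ν ξ] is the functor — type (e -> t).
At [ν ξ] (required: (e -> t)): ξ is (e -> e), which is not a function with range (e -> t); hence ν is the functor — type ((e -> e) -> (e -> t)).

((e -> e) -> (e -> t))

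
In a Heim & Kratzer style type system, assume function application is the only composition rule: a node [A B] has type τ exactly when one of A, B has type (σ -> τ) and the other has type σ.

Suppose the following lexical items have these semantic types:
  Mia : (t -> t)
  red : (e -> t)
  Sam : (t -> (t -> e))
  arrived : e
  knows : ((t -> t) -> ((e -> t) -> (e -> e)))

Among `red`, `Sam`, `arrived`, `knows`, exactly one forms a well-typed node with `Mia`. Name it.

red : (e -> t) — no; Mia wants t, and red wants e.
Sam : (t -> (t -> e)) — no; Mia wants t, and Sam wants t.
arrived : e — no; Mia wants t, and arrived wants nothing (atomic).
knows — combines: knows : ((t -> t) -> ((e -> t) -> (e -> e))) takes Mia : (t -> t) as argument, giving ((e -> t) -> (e -> e)).

knows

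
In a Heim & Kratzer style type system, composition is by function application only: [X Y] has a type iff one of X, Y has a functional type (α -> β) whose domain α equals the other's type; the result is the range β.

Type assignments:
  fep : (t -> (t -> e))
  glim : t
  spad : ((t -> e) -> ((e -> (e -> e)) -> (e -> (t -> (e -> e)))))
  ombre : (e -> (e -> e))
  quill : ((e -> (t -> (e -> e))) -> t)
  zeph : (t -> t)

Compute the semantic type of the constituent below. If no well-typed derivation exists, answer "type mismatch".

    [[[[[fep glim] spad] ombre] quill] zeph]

t

[fep glim]: (t -> (t -> e)) applied to t yields (t -> e).
[[fep glim] spad]: ((t -> e) -> ((e -> (e -> e)) -> (e -> (t -> (e -> e))))) applied to (t -> e) yields ((e -> (e -> e)) -> (e -> (t -> (e -> e)))).
[[[fep glim] spad] ombre]: ((e -> (e -> e)) -> (e -> (t -> (e -> e)))) applied to (e -> (e -> e)) yields (e -> (t -> (e -> e))).
[[[[fep glim] spad] ombre] quill]: ((e -> (t -> (e -> e))) -> t) applied to (e -> (t -> (e -> e))) yields t.
[[[[[fep glim] spad] ombre] quill] zeph]: (t -> t) applied to t yields t.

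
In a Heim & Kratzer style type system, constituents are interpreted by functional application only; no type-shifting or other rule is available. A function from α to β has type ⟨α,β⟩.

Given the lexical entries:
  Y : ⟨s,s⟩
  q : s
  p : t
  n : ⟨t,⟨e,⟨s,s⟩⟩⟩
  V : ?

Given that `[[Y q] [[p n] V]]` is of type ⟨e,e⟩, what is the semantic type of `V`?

⟨⟨e,⟨s,s⟩⟩,⟨s,⟨e,e⟩⟩⟩

For [[Y q] [[p n] V]] to have type ⟨e,e⟩ with [Y q] of type s, [[p n] V] must be the function: [[p n] V] : ⟨s,⟨e,e⟩⟩.
For [[p n] V] to have type ⟨s,⟨e,e⟩⟩ with [p n] of type ⟨e,⟨s,s⟩⟩, V must be the function: V : ⟨⟨e,⟨s,s⟩⟩,⟨s,⟨e,e⟩⟩⟩.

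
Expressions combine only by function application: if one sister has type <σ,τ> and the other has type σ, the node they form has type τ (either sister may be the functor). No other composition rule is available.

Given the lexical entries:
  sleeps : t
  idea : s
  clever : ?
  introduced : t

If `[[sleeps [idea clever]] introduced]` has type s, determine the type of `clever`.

<s,<t,<t,s>>>

At [[sleeps [idea clever]] introduced] (required: s): introduced is t, which is not a function with range s; hence [sleeps [idea clever]] is the functor — type <t,s>.
At [sleeps [idea clever]] (required: <t,s>): sleeps is t, which is not a function with range <t,s>; hence [idea clever] is the functor — type <t,<t,s>>.
At [idea clever] (required: <t,<t,s>>): idea is s, which is not a function with range <t,<t,s>>; hence clever is the functor — type <s,<t,<t,s>>>.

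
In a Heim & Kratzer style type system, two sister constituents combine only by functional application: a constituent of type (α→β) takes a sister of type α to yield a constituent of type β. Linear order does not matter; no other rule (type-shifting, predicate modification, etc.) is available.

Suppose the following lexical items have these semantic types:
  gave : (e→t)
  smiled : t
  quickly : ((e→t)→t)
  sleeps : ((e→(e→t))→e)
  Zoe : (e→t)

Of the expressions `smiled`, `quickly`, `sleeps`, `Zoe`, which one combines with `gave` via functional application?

smiled : t — neither side's domain matches the other.
quickly — combines: quickly : ((e→t)→t) takes gave : (e→t) as argument, giving t.
sleeps : ((e→(e→t))→e) — neither side's domain matches the other.
Zoe : (e→t) — neither side's domain matches the other.

quickly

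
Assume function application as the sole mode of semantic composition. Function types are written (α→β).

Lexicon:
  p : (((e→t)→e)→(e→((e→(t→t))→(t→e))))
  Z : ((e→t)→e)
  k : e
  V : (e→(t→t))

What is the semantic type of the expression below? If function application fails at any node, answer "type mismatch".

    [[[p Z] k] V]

(t→e)

[p Z]: (((e→t)→e)→(e→((e→(t→t))→(t→e)))) applied to ((e→t)→e) yields (e→((e→(t→t))→(t→e))).
[[p Z] k]: (e→((e→(t→t))→(t→e))) applied to e yields ((e→(t→t))→(t→e)).
[[[p Z] k] V]: ((e→(t→t))→(t→e)) applied to (e→(t→t)) yields (t→e).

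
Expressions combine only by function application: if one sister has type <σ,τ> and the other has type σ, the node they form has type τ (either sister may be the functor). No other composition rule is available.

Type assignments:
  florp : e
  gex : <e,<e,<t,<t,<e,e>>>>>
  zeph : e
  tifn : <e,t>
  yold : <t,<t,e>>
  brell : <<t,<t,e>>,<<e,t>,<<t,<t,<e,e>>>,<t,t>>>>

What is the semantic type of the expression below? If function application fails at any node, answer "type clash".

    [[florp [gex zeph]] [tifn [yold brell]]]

<t,t>

[gex zeph]: gex is <e,<e,<t,<t,<e,e>>>>>, zeph is e; result <e,<t,<t,<e,e>>>>.
[florp [gex zeph]]: [gex zeph] is <e,<t,<t,<e,e>>>>, florp is e; result <t,<t,<e,e>>>.
[yold brell]: brell is <<t,<t,e>>,<<e,t>,<<t,<t,<e,e>>>,<t,t>>>>, yold is <t,<t,e>>; result <<e,t>,<<t,<t,<e,e>>>,<t,t>>>.
[tifn [yold brell]]: [yold brell] is <<e,t>,<<t,<t,<e,e>>>,<t,t>>>, tifn is <e,t>; result <<t,<t,<e,e>>>,<t,t>>.
[[florp [gex zeph]] [tifn [yold brell]]]: [tifn [yold brell]] is <<t,<t,<e,e>>>,<t,t>>, [florp [gex zeph]] is <t,<t,<e,e>>>; result <t,t>.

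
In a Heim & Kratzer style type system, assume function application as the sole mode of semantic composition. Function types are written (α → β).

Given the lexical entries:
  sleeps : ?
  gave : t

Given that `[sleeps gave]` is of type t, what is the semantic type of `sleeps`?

At [sleeps gave] (required: t): gave is t, which is not a function with range t; hence sleeps is the functor — type (t → t).

(t → t)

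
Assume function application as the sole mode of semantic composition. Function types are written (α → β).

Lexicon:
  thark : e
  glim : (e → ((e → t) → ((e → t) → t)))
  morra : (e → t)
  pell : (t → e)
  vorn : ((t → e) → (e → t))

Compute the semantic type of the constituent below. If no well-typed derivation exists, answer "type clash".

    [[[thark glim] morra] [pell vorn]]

[thark glim]: glim is (e → ((e → t) → ((e → t) → t))), thark is e; result ((e → t) → ((e → t) → t)).
[[thark glim] morra]: [thark glim] is ((e → t) → ((e → t) → t)), morra is (e → t); result ((e → t) → t).
[pell vorn]: vorn is ((t → e) → (e → t)), pell is (t → e); result (e → t).
[[[thark glim] morra] [pell vorn]]: [[thark glim] morra] is ((e → t) → t), [pell vorn] is (e → t); result t.

t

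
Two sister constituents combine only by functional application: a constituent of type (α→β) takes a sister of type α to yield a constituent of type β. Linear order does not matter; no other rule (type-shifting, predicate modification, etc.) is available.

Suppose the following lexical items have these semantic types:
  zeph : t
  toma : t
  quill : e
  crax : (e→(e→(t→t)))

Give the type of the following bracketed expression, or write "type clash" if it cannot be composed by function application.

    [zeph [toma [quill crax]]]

type clash

At [quill crax], crax : (e→(e→(t→t))) takes quill : e, giving (e→(t→t)).
At [toma [quill crax]]: neither t nor (e→(t→t)) can take the other as argument; the node is ill-typed.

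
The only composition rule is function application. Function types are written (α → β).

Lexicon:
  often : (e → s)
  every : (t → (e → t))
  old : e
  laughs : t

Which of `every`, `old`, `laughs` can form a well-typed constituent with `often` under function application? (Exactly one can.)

every : (t → (e → t)) — often needs e; every needs t; neither fits.
old — combines: often : (e → s) takes old : e as argument, giving s.
laughs : t — often needs e; laughs needs nothing (atomic); neither fits.

old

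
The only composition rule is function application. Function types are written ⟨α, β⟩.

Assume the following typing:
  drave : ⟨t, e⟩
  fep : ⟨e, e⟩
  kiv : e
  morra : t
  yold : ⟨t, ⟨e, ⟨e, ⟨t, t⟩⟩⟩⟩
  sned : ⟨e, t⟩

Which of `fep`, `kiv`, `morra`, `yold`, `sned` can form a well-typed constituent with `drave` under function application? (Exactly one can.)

morra

fep : ⟨e, e⟩ — does not combine with drave.
kiv : e — does not combine with drave.
morra — combines: drave : ⟨t, e⟩ takes morra : t as argument, giving e.
yold : ⟨t, ⟨e, ⟨e, ⟨t, t⟩⟩⟩⟩ — does not combine with drave.
sned : ⟨e, t⟩ — does not combine with drave.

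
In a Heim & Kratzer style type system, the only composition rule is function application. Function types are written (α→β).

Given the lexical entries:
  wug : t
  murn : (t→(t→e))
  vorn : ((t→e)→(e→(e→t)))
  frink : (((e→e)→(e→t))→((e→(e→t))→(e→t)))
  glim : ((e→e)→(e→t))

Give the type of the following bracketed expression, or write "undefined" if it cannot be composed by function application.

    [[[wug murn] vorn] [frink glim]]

(e→t)

At [wug murn], murn : (t→(t→e)) takes wug : t, giving (t→e).
At [[wug murn] vorn], vorn : ((t→e)→(e→(e→t))) takes [wug murn] : (t→e), giving (e→(e→t)).
At [frink glim], frink : (((e→e)→(e→t))→((e→(e→t))→(e→t))) takes glim : ((e→e)→(e→t)), giving ((e→(e→t))→(e→t)).
At [[[wug murn] vorn] [frink glim]], [frink glim] : ((e→(e→t))→(e→t)) takes [[wug murn] vorn] : (e→(e→t)), giving (e→t).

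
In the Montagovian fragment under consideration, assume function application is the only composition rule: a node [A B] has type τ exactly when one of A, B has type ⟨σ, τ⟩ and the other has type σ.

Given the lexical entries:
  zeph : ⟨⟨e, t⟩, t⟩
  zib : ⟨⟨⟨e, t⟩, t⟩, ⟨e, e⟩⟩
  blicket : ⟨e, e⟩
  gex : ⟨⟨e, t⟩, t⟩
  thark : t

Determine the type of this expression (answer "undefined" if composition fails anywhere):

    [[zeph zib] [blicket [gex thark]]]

[zeph zib] — zib of type ⟨⟨⟨e, t⟩, t⟩, ⟨e, e⟩⟩ combines with zeph of type ⟨⟨e, t⟩, t⟩: type ⟨e, e⟩.
[gex thark]: ⟨⟨e, t⟩, t⟩ and t cannot combine by function application — type clash.

undefined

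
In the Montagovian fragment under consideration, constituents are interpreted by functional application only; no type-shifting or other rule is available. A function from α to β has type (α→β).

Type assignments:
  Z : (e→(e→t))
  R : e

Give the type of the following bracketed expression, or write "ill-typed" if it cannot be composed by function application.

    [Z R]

(e→t)

[Z R] — Z of type (e→(e→t)) combines with R of type e: type (e→t).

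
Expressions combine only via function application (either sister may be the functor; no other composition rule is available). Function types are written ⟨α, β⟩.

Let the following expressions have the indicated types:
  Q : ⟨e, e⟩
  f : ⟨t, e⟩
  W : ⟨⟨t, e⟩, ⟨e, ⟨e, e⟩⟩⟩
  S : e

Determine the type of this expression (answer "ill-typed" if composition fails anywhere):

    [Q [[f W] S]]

ill-typed

[f W]: ⟨⟨t, e⟩, ⟨e, ⟨e, e⟩⟩⟩ applied to ⟨t, e⟩ yields ⟨e, ⟨e, e⟩⟩.
[[f W] S]: ⟨e, ⟨e, e⟩⟩ applied to e yields ⟨e, e⟩.
At [Q [[f W] S]]: neither ⟨e, e⟩ nor ⟨e, e⟩ can take the other as argument; the node is ill-typed.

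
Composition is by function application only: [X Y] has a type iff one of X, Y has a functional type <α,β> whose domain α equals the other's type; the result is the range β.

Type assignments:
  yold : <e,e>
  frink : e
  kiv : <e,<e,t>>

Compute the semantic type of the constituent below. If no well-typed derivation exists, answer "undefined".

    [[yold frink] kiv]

[yold frink]: functor yold : <e,e>, argument frink : e; result e.
[[yold frink] kiv]: functor kiv : <e,<e,t>>, argument [yold frink] : e; result <e,t>.

<e,t>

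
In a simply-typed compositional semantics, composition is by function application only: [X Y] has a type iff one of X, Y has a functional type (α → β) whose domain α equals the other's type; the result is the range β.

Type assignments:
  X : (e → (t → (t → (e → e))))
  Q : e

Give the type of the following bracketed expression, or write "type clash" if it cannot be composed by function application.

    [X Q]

At [X Q], X : (e → (t → (t → (e → e)))) takes Q : e, giving (t → (t → (e → e))).

(t → (t → (e → e)))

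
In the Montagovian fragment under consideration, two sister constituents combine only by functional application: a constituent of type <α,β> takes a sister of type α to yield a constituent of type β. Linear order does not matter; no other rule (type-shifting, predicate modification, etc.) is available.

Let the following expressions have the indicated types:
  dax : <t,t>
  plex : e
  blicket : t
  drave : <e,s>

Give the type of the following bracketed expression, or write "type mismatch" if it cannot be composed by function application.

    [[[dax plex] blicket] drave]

type mismatch

[dax plex]: <t,t> with e — neither is a function whose domain matches the other; composition fails here.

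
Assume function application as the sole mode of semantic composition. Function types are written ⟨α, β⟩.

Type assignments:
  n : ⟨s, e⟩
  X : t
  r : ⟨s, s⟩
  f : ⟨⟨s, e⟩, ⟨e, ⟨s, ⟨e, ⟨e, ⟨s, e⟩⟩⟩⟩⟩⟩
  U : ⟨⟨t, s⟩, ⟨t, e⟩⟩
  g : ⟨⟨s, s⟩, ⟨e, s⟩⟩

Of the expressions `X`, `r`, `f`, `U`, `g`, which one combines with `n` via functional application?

X : t — no; n wants s, and X wants nothing (atomic).
r : ⟨s, s⟩ — no; n wants s, and r wants s.
f — combines: f : ⟨⟨s, e⟩, ⟨e, ⟨s, ⟨e, ⟨e, ⟨s, e⟩⟩⟩⟩⟩⟩ takes n : ⟨s, e⟩ as argument, giving ⟨e, ⟨s, ⟨e, ⟨e, ⟨s, e⟩⟩⟩⟩⟩.
U : ⟨⟨t, s⟩, ⟨t, e⟩⟩ — no; n wants s, and U wants ⟨t, s⟩.
g : ⟨⟨s, s⟩, ⟨e, s⟩⟩ — no; n wants s, and g wants ⟨s, s⟩.

f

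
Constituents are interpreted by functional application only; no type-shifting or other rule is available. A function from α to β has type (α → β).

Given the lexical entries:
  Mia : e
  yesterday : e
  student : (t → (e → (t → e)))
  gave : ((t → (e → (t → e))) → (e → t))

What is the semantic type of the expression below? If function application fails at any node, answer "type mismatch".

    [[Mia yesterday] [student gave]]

[Mia yesterday]: e with e — neither is a function whose domain matches the other; composition fails here.

type mismatch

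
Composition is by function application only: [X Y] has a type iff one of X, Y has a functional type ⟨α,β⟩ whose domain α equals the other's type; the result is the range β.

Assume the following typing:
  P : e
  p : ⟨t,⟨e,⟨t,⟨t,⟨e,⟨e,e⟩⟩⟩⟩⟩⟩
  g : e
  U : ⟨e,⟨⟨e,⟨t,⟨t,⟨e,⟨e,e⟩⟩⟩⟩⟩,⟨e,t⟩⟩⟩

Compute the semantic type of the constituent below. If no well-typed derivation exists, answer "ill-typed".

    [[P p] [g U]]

[P p]: e and ⟨t,⟨e,⟨t,⟨t,⟨e,⟨e,e⟩⟩⟩⟩⟩⟩ cannot combine by function application — type clash.

ill-typed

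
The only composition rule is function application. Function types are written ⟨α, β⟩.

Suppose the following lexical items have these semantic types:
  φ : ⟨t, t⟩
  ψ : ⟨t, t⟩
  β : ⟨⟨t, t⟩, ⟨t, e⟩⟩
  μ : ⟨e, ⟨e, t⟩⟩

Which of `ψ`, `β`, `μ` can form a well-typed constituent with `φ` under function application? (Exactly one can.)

ψ : ⟨t, t⟩ — no; φ wants t, and ψ wants t.
β — combines: β : ⟨⟨t, t⟩, ⟨t, e⟩⟩ takes φ : ⟨t, t⟩ as argument, giving ⟨t, e⟩.
μ : ⟨e, ⟨e, t⟩⟩ — no; φ wants t, and μ wants e.

β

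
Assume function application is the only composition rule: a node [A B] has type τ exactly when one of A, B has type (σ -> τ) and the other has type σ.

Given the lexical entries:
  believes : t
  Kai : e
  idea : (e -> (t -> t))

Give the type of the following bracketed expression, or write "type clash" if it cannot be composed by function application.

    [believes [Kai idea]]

At [Kai idea], idea : (e -> (t -> t)) takes Kai : e, giving (t -> t).
At [believes [Kai idea]], [Kai idea] : (t -> t) takes believes : t, giving t.

t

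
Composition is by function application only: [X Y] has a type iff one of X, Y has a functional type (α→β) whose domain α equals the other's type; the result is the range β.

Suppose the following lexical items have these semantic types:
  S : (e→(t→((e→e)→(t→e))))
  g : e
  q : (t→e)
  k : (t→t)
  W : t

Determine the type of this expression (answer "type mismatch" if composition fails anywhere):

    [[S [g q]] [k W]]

[g q]: e and (t→e) cannot combine by function application — type clash.

type mismatch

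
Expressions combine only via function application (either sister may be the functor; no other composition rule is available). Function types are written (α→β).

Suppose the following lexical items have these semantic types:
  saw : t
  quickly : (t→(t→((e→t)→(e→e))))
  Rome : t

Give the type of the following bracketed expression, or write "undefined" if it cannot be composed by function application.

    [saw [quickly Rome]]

((e→t)→(e→e))

[quickly Rome] — quickly of type (t→(t→((e→t)→(e→e)))) combines with Rome of type t: type (t→((e→t)→(e→e))).
[saw [quickly Rome]] — [quickly Rome] of type (t→((e→t)→(e→e))) combines with saw of type t: type ((e→t)→(e→e)).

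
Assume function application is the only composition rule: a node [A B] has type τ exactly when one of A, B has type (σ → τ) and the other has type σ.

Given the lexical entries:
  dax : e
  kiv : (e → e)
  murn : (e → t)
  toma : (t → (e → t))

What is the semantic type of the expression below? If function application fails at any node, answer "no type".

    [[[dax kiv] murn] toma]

(e → t)

[dax kiv]: kiv is (e → e), dax is e; result e.
[[dax kiv] murn]: murn is (e → t), [dax kiv] is e; result t.
[[[dax kiv] murn] toma]: toma is (t → (e → t)), [[dax kiv] murn] is t; result (e → t).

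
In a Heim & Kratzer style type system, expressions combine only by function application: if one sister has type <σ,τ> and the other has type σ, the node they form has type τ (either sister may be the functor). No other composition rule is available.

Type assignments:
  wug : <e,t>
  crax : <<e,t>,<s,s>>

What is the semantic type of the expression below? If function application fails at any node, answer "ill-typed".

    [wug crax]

<s,s>

[wug crax]: crax is <<e,t>,<s,s>>, wug is <e,t>; result <s,s>.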